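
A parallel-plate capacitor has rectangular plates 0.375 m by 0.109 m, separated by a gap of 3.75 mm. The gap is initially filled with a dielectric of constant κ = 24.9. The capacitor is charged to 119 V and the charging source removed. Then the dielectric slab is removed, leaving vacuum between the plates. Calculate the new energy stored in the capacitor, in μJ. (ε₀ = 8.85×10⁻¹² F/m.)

U ≈ 423 μJ

A = 0.375 × 0.109 m² = 4.09×10⁻² m².
Initially C₁ = κε₀A/d = 24.9 × 8.85×10⁻¹² × 4.09×10⁻² / 3.75×10⁻³ = 2.40×10⁻⁹ F.
U₁ = 1.70×10⁻⁵ J.
Isolated ⇒ Q is held fixed. C₂ = 0.0402 C₁ and U = Q²/(2C), so U₂/U₁ = C₁/C₂ = 24.9.
U₂ = 24.9 × 1.70×10⁻⁵ = 4.23×10⁻⁴ J.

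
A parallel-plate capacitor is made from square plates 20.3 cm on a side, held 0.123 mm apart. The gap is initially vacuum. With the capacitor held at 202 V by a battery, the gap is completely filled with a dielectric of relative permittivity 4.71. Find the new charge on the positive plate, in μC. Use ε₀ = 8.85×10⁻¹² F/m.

A = (20.3 cm)² = 4.12×10⁻² m².
Initially C₁ = ε₀A/d = 8.85×10⁻¹² × 4.12×10⁻² / 1.23×10⁻⁴ = 2.97×10⁻⁹ F.
Q₁ = 5.99×10⁻⁷ C.
Battery connected ⇒ V is held fixed. C₂ = 4.71 C₁ and Q = CV, so Q₂/Q₁ = C₂/C₁ = 4.71.
Q₂ = 4.71 × 5.99×10⁻⁷ = 2.82×10⁻⁶ C.

Q ≈ 2.82 μC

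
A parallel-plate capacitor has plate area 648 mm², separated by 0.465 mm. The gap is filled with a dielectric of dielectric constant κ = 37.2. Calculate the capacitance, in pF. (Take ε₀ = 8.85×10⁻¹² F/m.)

A = 648 mm² = 6.48×10⁻⁴ m².
C = κε₀A/d = 37.2 × 8.85×10⁻¹² × 6.48×10⁻⁴ / 4.65×10⁻⁴ = 4.59×10⁻¹⁰ F.

459 pF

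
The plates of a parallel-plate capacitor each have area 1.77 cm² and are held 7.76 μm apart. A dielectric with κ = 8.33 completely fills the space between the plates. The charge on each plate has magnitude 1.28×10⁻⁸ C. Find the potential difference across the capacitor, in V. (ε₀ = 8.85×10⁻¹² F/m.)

V ≈ 7.61 V

A = 1.77 cm² = 1.77×10⁻⁴ m².
C = κε₀A/d = 8.33 × 8.85×10⁻¹² × 1.77×10⁻⁴ / 7.76×10⁻⁶ = 1.68×10⁻⁹ F.
V = Q/C = 1.28×10⁻⁸ / 1.68×10⁻⁹ = 7.61 V.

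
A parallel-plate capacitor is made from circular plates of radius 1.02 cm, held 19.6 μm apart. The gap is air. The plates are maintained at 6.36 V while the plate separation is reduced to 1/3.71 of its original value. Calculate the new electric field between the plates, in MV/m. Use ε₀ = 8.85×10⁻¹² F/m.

A = π(1.02 cm)² = 3.27×10⁻⁴ m².
Initially C₁ = ε₀A/d = 8.85×10⁻¹² × 3.27×10⁻⁴ / 1.96×10⁻⁵ = 1.48×10⁻¹⁰ F.
E₁ = 3.24×10⁵ V/m.
Battery connected ⇒ V is held fixed. E = V/d, so E₂/E₁ = d₁/d₂ = 3.71.
E₂ = 3.71 × 3.24×10⁵ = 1.20×10⁶ V/m.

E ≈ 1.20 MV/m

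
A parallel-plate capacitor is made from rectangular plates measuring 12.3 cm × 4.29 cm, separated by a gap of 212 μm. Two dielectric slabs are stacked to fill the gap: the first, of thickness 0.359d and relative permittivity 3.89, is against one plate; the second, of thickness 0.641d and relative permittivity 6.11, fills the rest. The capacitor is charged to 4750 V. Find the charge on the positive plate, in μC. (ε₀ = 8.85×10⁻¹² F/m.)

5.31 μC

A = 12.3 × 4.29 cm² = 5.28×10⁻³ m².
Stacked slabs ⇒ two capacitors in series, each with the full plate area.
C₁ = κ₁ε₀A/d₁ = 3.89 × 8.85×10⁻¹² × 5.28×10⁻³ / 7.61×10⁻⁵ = 2.39×10⁻⁹ F.
C₂ = κ₂ε₀A/d₂ = 6.11 × 8.85×10⁻¹² × 5.28×10⁻³ / 1.36×10⁻⁴ = 2.10×10⁻⁹ F.
C = (1/C₁ + 1/C₂)⁻¹ = 1.12×10⁻⁹ F.
Q = CV = 1.12×10⁻⁹ × 4750 = 5.31×10⁻⁶ C.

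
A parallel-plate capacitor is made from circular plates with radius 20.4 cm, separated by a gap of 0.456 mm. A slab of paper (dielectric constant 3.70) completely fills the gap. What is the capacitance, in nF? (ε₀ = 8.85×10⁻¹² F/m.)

C ≈ 9.39 nF

A = π(20.4 cm)² = 0.131 m².
C = κε₀A/d = 3.70 × 8.85×10⁻¹² × 0.131 / 4.56×10⁻⁴ = 9.39×10⁻⁹ F.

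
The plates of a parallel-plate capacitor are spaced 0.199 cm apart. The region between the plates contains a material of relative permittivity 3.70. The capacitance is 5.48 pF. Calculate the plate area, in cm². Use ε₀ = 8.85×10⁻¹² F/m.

A ≈ 3.33 cm²

A = Cd/(κε₀) = 5.48×10⁻¹² × 1.99×10⁻³ / (3.70 × 8.85×10⁻¹²) = 3.33×10⁻⁴ m².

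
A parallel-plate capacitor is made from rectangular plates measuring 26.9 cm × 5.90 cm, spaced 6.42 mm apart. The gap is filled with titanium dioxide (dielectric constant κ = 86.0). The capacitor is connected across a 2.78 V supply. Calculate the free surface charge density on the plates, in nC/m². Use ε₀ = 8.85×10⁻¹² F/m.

A = 26.9 × 5.90 cm² = 1.59×10⁻² m².
C = κε₀A/d = 86.0 × 8.85×10⁻¹² × 1.59×10⁻² / 6.42×10⁻³ = 1.88×10⁻⁹ F.
σ = Q/A = CV/A = 1.88×10⁻⁹ × 2.78 / 1.59×10⁻² = 3.30×10⁻⁷ C/m².

330 nC/m²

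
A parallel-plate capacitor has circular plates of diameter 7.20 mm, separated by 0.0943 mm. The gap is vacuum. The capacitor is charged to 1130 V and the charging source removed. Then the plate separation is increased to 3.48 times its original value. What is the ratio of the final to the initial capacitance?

0.287

C = ε₀A/d scales as 1/d, so C₂/C₁ = d₁/d₂ = 1/3.48 = 0.287.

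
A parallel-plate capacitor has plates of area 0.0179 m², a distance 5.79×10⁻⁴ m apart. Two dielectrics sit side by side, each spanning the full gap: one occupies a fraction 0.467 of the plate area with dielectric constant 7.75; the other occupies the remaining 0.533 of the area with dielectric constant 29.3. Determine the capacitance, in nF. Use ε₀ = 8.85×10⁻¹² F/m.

5.26 nF

Side-by-side slabs ⇒ two capacitors in parallel, each spanning the full gap.
C₁ = κ₁ε₀A₁/d = 7.75 × 8.85×10⁻¹² × 8.36×10⁻³ / 5.79×10⁻⁴ = 9.90×10⁻¹⁰ F.
C₂ = κ₂ε₀A₂/d = 29.3 × 8.85×10⁻¹² × 9.54×10⁻³ / 5.79×10⁻⁴ = 4.27×10⁻⁹ F.
C = C₁ + C₂ = 5.26×10⁻⁹ F.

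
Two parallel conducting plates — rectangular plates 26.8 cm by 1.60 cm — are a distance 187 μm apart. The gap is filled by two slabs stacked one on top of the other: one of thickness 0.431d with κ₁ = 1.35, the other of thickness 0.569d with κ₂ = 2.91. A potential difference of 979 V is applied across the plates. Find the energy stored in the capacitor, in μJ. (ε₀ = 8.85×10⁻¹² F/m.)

A = 26.8 × 1.60 cm² = 4.29×10⁻³ m².
Stacked slabs ⇒ two capacitors in series, each with the full plate area.
C₁ = κ₁ε₀A/d₁ = 1.35 × 8.85×10⁻¹² × 4.29×10⁻³ / 8.06×10⁻⁵ = 6.36×10⁻¹⁰ F.
C₂ = κ₂ε₀A/d₂ = 2.91 × 8.85×10⁻¹² × 4.29×10⁻³ / 1.06×10⁻⁴ = 1.04×10⁻⁹ F.
C = (1/C₁ + 1/C₂)⁻¹ = 3.94×10⁻¹⁰ F.
U = ½CV² = ½ × 3.94×10⁻¹⁰ × (979)² = 1.89×10⁻⁴ J.

189 μJ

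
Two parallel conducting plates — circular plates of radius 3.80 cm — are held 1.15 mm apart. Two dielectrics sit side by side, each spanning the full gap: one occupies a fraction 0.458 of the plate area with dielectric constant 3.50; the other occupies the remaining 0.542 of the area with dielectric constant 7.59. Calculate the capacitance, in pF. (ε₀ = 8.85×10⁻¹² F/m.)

A = π(3.80 cm)² = 4.54×10⁻³ m².
Side-by-side slabs ⇒ two capacitors in parallel, each spanning the full gap.
C₁ = κ₁ε₀A₁/d = 3.50 × 8.85×10⁻¹² × 2.08×10⁻³ / 1.15×10⁻³ = 5.60×10⁻¹¹ F.
C₂ = κ₂ε₀A₂/d = 7.59 × 8.85×10⁻¹² × 2.46×10⁻³ / 1.15×10⁻³ = 1.44×10⁻¹⁰ F.
C = C₁ + C₂ = 2.00×10⁻¹⁰ F.

C ≈ 200 pF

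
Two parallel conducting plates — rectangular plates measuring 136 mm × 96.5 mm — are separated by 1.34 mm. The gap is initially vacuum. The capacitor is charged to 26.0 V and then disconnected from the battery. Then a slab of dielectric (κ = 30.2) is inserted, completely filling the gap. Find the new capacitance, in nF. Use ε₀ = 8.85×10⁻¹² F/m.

A = 136 × 96.5 mm² = 1.31×10⁻² m².
Initially C₁ = ε₀A/d = 8.85×10⁻¹² × 1.31×10⁻² / 1.34×10⁻³ = 8.67×10⁻¹¹ F.
C = κε₀A/d scales with κ, so C₂/C₁ = κ = 30.2.
C₂ = 30.2 × 8.67×10⁻¹¹ = 2.62×10⁻⁹ F.

C ≈ 2.62 nF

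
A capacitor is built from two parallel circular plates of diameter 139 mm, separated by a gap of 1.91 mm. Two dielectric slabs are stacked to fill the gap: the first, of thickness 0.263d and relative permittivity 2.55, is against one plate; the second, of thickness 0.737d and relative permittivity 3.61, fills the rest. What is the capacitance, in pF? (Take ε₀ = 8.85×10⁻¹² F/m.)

229 pF

A = π(139/2 mm)² = 1.52×10⁻² m².
Stacked slabs ⇒ two capacitors in series, each with the full plate area.
C₁ = κ₁ε₀A/d₁ = 2.55 × 8.85×10⁻¹² × 1.52×10⁻² / 5.02×10⁻⁴ = 6.82×10⁻¹⁰ F.
C₂ = κ₂ε₀A/d₂ = 3.61 × 8.85×10⁻¹² × 1.52×10⁻² / 1.41×10⁻³ = 3.44×10⁻¹⁰ F.
C = (1/C₁ + 1/C₂)⁻¹ = 2.29×10⁻¹⁰ F.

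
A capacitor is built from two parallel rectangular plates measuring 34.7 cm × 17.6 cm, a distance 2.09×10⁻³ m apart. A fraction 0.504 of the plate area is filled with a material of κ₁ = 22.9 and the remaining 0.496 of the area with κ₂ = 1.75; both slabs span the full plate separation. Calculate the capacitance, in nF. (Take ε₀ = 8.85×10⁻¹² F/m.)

3.21 nF

A = 34.7 × 17.6 cm² = 6.11×10⁻² m².
Side-by-side slabs ⇒ two capacitors in parallel, each spanning the full gap.
C₁ = κ₁ε₀A₁/d = 22.9 × 8.85×10⁻¹² × 3.08×10⁻² / 2.09×10⁻³ = 2.98×10⁻⁹ F.
C₂ = κ₂ε₀A₂/d = 1.75 × 8.85×10⁻¹² × 3.03×10⁻² / 2.09×10⁻³ = 2.24×10⁻¹⁰ F.
C = C₁ + C₂ = 3.21×10⁻⁹ F.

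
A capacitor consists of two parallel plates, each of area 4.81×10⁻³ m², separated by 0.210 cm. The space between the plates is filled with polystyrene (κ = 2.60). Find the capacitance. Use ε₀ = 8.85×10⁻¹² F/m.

52.7 pF

C = κε₀A/d = 2.60 × 8.85×10⁻¹² × 4.81×10⁻³ / 2.10×10⁻³ = 5.27×10⁻¹¹ F.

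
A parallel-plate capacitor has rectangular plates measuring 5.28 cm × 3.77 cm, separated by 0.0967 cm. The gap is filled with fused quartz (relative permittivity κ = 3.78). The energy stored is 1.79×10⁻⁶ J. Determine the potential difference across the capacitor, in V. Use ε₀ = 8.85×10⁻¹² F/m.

A = 5.28 × 3.77 cm² = 1.99×10⁻³ m².
C = κε₀A/d = 3.78 × 8.85×10⁻¹² × 1.99×10⁻³ / 9.67×10⁻⁴ = 6.89×10⁻¹¹ F.
V = √(2U/C) = √(2 × 1.79×10⁻⁶ / 6.89×10⁻¹¹) = 2.28×10² V.

228 V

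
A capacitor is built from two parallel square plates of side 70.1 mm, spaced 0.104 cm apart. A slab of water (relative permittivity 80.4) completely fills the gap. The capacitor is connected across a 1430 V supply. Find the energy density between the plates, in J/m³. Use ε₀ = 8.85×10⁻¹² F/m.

E = V/d = 1430 / 1.04×10⁻³ = 1.38×10⁶ V/m.
u = ½κε₀E² = ½ × 80.4 × 8.85×10⁻¹² × (1.38×10⁶)² = 6.73×10² J/m³.

u ≈ 673 J/m³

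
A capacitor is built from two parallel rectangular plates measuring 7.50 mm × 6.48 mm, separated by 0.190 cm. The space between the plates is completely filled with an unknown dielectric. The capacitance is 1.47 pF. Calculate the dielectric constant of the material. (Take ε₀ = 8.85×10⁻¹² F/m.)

6.49

A = 7.50 × 6.48 mm² = 4.86×10⁻⁵ m².
κ = Cd/(ε₀A) = 1.47×10⁻¹² × 1.90×10⁻³ / (8.85×10⁻¹² × 4.86×10⁻⁵) = 6.49.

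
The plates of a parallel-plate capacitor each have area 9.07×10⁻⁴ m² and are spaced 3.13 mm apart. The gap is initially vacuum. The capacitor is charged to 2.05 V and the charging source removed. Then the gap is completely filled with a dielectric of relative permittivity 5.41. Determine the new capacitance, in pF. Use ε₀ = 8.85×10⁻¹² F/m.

C ≈ 13.9 pF

Initially C₁ = ε₀A/d = 8.85×10⁻¹² × 9.07×10⁻⁴ / 3.13×10⁻³ = 2.56×10⁻¹² F.
C = κε₀A/d scales with κ, so C₂/C₁ = κ = 5.41.
C₂ = 5.41 × 2.56×10⁻¹² = 1.39×10⁻¹¹ F.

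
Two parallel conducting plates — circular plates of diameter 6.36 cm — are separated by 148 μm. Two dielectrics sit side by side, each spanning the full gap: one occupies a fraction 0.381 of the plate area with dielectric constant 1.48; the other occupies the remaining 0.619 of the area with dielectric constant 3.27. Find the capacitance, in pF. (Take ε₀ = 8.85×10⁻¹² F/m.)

A = π(6.36/2 cm)² = 3.18×10⁻³ m².
Side-by-side slabs ⇒ two capacitors in parallel, each spanning the full gap.
C₁ = κ₁ε₀A₁/d = 1.48 × 8.85×10⁻¹² × 1.21×10⁻³ / 1.48×10⁻⁴ = 1.07×10⁻¹⁰ F.
C₂ = κ₂ε₀A₂/d = 3.27 × 8.85×10⁻¹² × 1.97×10⁻³ / 1.48×10⁻⁴ = 3.85×10⁻¹⁰ F.
C = C₁ + C₂ = 4.92×10⁻¹⁰ F.

C ≈ 492 pF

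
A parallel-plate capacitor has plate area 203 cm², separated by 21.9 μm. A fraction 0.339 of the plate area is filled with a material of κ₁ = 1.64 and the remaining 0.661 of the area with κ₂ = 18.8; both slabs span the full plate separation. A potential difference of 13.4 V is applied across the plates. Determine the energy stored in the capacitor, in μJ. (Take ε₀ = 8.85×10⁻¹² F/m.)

9.56 μJ

A = 203 cm² = 2.03×10⁻² m².
Side-by-side slabs ⇒ two capacitors in parallel, each spanning the full gap.
C₁ = κ₁ε₀A₁/d = 1.64 × 8.85×10⁻¹² × 6.88×10⁻³ / 2.19×10⁻⁵ = 4.56×10⁻⁹ F.
C₂ = κ₂ε₀A₂/d = 18.8 × 8.85×10⁻¹² × 1.34×10⁻² / 2.19×10⁻⁵ = 1.02×10⁻⁷ F.
C = C₁ + C₂ = 1.07×10⁻⁷ F.
U = ½CV² = ½ × 1.07×10⁻⁷ × (13.4)² = 9.56×10⁻⁶ J.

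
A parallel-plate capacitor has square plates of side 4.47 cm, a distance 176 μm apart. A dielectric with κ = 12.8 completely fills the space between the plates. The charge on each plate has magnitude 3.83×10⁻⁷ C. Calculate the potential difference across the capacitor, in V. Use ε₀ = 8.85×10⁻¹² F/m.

A = (4.47 cm)² = 2.00×10⁻³ m².
C = κε₀A/d = 12.8 × 8.85×10⁻¹² × 2.00×10⁻³ / 1.76×10⁻⁴ = 1.29×10⁻⁹ F.
V = Q/C = 3.83×10⁻⁷ / 1.29×10⁻⁹ = 2.98×10² V.

V ≈ 298 V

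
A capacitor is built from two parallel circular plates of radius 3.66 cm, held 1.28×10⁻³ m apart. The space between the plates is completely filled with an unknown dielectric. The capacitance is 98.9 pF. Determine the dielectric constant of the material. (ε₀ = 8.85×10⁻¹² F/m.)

3.40

A = π(3.66 cm)² = 4.21×10⁻³ m².
κ = Cd/(ε₀A) = 9.89×10⁻¹¹ × 1.28×10⁻³ / (8.85×10⁻¹² × 4.21×10⁻³) = 3.40.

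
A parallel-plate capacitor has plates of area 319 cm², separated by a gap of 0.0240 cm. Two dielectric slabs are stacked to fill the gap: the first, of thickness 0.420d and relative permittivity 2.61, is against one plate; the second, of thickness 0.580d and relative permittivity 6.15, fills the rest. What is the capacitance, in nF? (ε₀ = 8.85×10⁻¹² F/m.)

4.61 nF

A = 319 cm² = 3.19×10⁻² m².
Stacked slabs ⇒ two capacitors in series, each with the full plate area.
C₁ = κ₁ε₀A/d₁ = 2.61 × 8.85×10⁻¹² × 3.19×10⁻² / 1.01×10⁻⁴ = 7.31×10⁻⁹ F.
C₂ = κ₂ε₀A/d₂ = 6.15 × 8.85×10⁻¹² × 3.19×10⁻² / 1.39×10⁻⁴ = 1.25×10⁻⁸ F.
C = (1/C₁ + 1/C₂)⁻¹ = 4.61×10⁻⁹ F.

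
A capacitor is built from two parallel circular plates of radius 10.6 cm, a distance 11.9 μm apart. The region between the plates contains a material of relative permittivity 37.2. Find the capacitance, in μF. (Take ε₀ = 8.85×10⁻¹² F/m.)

A = π(10.6 cm)² = 3.53×10⁻² m².
C = κε₀A/d = 37.2 × 8.85×10⁻¹² × 3.53×10⁻² / 1.19×10⁻⁵ = 9.77×10⁻⁷ F.

0.977 μF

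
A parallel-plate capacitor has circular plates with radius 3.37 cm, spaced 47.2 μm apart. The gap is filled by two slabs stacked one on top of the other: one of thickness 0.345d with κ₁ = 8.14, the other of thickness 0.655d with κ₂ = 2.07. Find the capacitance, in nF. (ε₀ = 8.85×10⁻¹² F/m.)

1.86 nF

A = π(3.37 cm)² = 3.57×10⁻³ m².
Stacked slabs ⇒ two capacitors in series, each with the full plate area.
C₁ = κ₁ε₀A/d₁ = 8.14 × 8.85×10⁻¹² × 3.57×10⁻³ / 1.63×10⁻⁵ = 1.58×10⁻⁸ F.
C₂ = κ₂ε₀A/d₂ = 2.07 × 8.85×10⁻¹² × 3.57×10⁻³ / 3.09×10⁻⁵ = 2.11×10⁻⁹ F.
C = (1/C₁ + 1/C₂)⁻¹ = 1.86×10⁻⁹ F.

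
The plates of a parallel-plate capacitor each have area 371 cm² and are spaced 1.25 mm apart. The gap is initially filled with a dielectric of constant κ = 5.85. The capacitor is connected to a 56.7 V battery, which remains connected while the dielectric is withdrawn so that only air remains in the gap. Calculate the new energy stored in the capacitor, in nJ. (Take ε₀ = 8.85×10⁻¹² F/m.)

A = 371 cm² = 3.71×10⁻² m².
Initially C₁ = κε₀A/d = 5.85 × 8.85×10⁻¹² × 3.71×10⁻² / 1.25×10⁻³ = 1.54×10⁻⁹ F.
U₁ = 2.47×10⁻⁶ J.
Battery connected ⇒ V is held fixed. C₂ = 0.171 C₁ and U = ½CV², so U₂/U₁ = C₂/C₁ = 0.171.
U₂ = 0.171 × 2.47×10⁻⁶ = 4.22×10⁻⁷ J.

U ≈ 422 nJ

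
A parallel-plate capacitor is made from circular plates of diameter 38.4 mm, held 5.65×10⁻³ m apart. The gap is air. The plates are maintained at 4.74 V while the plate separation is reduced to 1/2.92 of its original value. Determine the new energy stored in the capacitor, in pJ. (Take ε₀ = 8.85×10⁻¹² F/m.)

A = π(38.4/2 mm)² = 1.16×10⁻³ m².
Initially C₁ = ε₀A/d = 8.85×10⁻¹² × 1.16×10⁻³ / 5.65×10⁻³ = 1.81×10⁻¹² F.
U₁ = 2.04×10⁻¹¹ J.
Battery connected ⇒ V is held fixed. C₂ = 2.92 C₁ and U = ½CV², so U₂/U₁ = C₂/C₁ = 2.92.
U₂ = 2.92 × 2.04×10⁻¹¹ = 5.95×10⁻¹¹ J.

U ≈ 59.5 pJ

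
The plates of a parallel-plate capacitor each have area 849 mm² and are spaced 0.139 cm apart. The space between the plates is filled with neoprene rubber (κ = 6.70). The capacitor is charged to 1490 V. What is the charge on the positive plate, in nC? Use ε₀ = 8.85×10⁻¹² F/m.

54.0 nC

A = 849 mm² = 8.49×10⁻⁴ m².
C = κε₀A/d = 6.70 × 8.85×10⁻¹² × 8.49×10⁻⁴ / 1.39×10⁻³ = 3.62×10⁻¹¹ F.
Q = CV = 3.62×10⁻¹¹ × 1490 = 5.40×10⁻⁸ C.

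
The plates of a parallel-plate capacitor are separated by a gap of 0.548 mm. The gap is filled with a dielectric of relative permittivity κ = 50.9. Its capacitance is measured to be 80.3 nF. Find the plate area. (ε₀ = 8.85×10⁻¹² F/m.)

A ≈ 977 cm²

A = Cd/(κε₀) = 8.03×10⁻⁸ × 5.48×10⁻⁴ / (50.9 × 8.85×10⁻¹²) = 9.77×10⁻² m².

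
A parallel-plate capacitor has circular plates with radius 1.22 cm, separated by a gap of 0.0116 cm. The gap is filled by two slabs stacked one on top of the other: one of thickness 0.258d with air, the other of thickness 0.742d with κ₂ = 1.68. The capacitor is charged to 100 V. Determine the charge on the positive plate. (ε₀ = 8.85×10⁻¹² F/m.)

A = π(1.22 cm)² = 4.68×10⁻⁴ m².
Stacked slabs ⇒ two capacitors in series, each with the full plate area.
C₁ = κ₁ε₀A/d₁ = 1.00 × 8.85×10⁻¹² × 4.68×10⁻⁴ / 2.99×10⁻⁵ = 1.38×10⁻¹⁰ F.
C₂ = κ₂ε₀A/d₂ = 1.68 × 8.85×10⁻¹² × 4.68×10⁻⁴ / 8.61×10⁻⁵ = 8.08×10⁻¹¹ F.
C = (1/C₁ + 1/C₂)⁻¹ = 5.10×10⁻¹¹ F.
Q = CV = 5.10×10⁻¹¹ × 100 = 5.10×10⁻⁹ C.

Q ≈ 5.10 nC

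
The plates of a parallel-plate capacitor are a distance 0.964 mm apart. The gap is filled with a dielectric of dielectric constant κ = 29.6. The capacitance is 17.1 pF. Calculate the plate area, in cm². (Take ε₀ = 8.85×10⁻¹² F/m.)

A ≈ 0.629 cm²

A = Cd/(κε₀) = 1.71×10⁻¹¹ × 9.64×10⁻⁴ / (29.6 × 8.85×10⁻¹²) = 6.29×10⁻⁵ m².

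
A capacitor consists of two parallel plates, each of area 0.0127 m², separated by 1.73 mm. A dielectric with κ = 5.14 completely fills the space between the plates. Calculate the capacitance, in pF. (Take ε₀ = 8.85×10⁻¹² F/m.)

334 pF

C = κε₀A/d = 5.14 × 8.85×10⁻¹² × 1.27×10⁻² / 1.73×10⁻³ = 3.34×10⁻¹⁰ F.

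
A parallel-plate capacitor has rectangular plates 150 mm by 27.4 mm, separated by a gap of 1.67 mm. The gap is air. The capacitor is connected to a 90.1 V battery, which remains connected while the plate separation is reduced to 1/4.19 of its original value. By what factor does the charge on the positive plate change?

4.19

Battery connected ⇒ V is held fixed.
C₂ = 4.19 C₁ and Q = CV, so Q₂/Q₁ = C₂/C₁ = 4.19.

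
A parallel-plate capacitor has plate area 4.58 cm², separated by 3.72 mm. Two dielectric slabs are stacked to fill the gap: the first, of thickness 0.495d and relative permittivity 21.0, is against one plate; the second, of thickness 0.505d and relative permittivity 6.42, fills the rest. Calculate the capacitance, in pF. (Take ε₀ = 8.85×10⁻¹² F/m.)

10.7 pF

A = 4.58 cm² = 4.58×10⁻⁴ m².
Stacked slabs ⇒ two capacitors in series, each with the full plate area.
C₁ = κ₁ε₀A/d₁ = 21.0 × 8.85×10⁻¹² × 4.58×10⁻⁴ / 1.84×10⁻³ = 4.62×10⁻¹¹ F.
C₂ = κ₂ε₀A/d₂ = 6.42 × 8.85×10⁻¹² × 4.58×10⁻⁴ / 1.88×10⁻³ = 1.39×10⁻¹¹ F.
C = (1/C₁ + 1/C₂)⁻¹ = 1.07×10⁻¹¹ F.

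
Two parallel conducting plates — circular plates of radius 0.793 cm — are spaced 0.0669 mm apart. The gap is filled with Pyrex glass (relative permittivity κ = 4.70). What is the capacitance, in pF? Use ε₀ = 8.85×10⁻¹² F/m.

A = π(0.793 cm)² = 1.98×10⁻⁴ m².
C = κε₀A/d = 4.70 × 8.85×10⁻¹² × 1.98×10⁻⁴ / 6.69×10⁻⁵ = 1.23×10⁻¹⁰ F.

123 pF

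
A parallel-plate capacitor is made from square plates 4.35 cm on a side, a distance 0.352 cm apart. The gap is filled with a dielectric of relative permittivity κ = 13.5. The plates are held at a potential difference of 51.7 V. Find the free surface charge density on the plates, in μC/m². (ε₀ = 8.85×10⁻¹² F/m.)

σ ≈ 1.75 μC/m²

A = (4.35 cm)² = 1.89×10⁻³ m².
C = κε₀A/d = 13.5 × 8.85×10⁻¹² × 1.89×10⁻³ / 3.52×10⁻³ = 6.42×10⁻¹¹ F.
σ = Q/A = CV/A = 6.42×10⁻¹¹ × 51.7 / 1.89×10⁻³ = 1.75×10⁻⁶ C/m².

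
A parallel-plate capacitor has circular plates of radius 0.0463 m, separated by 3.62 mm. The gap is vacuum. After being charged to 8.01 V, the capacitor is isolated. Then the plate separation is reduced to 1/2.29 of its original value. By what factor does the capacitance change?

C = ε₀A/d scales as 1/d, so C₂/C₁ = d₁/d₂ = 2.29.

2.29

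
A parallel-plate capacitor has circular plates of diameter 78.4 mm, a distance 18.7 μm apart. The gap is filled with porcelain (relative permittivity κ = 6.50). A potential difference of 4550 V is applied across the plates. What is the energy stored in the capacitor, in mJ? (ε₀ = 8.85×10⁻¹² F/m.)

A = π(78.4/2 mm)² = 4.83×10⁻³ m².
C = κε₀A/d = 6.50 × 8.85×10⁻¹² × 4.83×10⁻³ / 1.87×10⁻⁵ = 1.49×10⁻⁸ F.
U = ½CV² = ½ × 1.49×10⁻⁸ × (4550)² = 0.154 J.

154 mJ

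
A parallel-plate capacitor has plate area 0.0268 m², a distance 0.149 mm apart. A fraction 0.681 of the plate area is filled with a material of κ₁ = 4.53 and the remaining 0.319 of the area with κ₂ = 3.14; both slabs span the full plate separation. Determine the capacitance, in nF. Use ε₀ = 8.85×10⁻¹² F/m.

C ≈ 6.51 nF

Side-by-side slabs ⇒ two capacitors in parallel, each spanning the full gap.
C₁ = κ₁ε₀A₁/d = 4.53 × 8.85×10⁻¹² × 1.83×10⁻² / 1.49×10⁻⁴ = 4.91×10⁻⁹ F.
C₂ = κ₂ε₀A₂/d = 3.14 × 8.85×10⁻¹² × 8.55×10⁻³ / 1.49×10⁻⁴ = 1.59×10⁻⁹ F.
C = C₁ + C₂ = 6.51×10⁻⁹ F.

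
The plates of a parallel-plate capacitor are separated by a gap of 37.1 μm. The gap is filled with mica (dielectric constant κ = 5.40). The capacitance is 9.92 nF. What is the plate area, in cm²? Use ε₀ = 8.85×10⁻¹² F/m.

A = Cd/(κε₀) = 9.92×10⁻⁹ × 3.71×10⁻⁵ / (5.40 × 8.85×10⁻¹²) = 7.70×10⁻³ m².

A ≈ 77.0 cm²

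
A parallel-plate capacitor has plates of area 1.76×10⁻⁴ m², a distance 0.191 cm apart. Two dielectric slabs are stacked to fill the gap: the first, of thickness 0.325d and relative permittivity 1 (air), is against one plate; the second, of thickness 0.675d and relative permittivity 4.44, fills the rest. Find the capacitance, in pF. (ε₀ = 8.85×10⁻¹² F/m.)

Stacked slabs ⇒ two capacitors in series, each with the full plate area.
C₁ = κ₁ε₀A/d₁ = 1.00 × 8.85×10⁻¹² × 1.76×10⁻⁴ / 6.21×10⁻⁴ = 2.51×10⁻¹² F.
C₂ = κ₂ε₀A/d₂ = 4.44 × 8.85×10⁻¹² × 1.76×10⁻⁴ / 1.29×10⁻³ = 5.36×10⁻¹² F.
C = (1/C₁ + 1/C₂)⁻¹ = 1.71×10⁻¹² F.

C ≈ 1.71 pF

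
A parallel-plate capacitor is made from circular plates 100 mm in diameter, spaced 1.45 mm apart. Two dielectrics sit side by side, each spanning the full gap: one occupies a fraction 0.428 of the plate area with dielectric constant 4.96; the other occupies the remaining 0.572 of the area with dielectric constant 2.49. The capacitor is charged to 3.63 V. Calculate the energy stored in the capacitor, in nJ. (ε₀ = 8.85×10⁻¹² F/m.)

1.12 nJ

A = π(100/2 mm)² = 7.85×10⁻³ m².
Side-by-side slabs ⇒ two capacitors in parallel, each spanning the full gap.
C₁ = κ₁ε₀A₁/d = 4.96 × 8.85×10⁻¹² × 3.36×10⁻³ / 1.45×10⁻³ = 1.02×10⁻¹⁰ F.
C₂ = κ₂ε₀A₂/d = 2.49 × 8.85×10⁻¹² × 4.49×10⁻³ / 1.45×10⁻³ = 6.83×10⁻¹¹ F.
C = C₁ + C₂ = 1.70×10⁻¹⁰ F.
U = ½CV² = ½ × 1.70×10⁻¹⁰ × (3.63)² = 1.12×10⁻⁹ J.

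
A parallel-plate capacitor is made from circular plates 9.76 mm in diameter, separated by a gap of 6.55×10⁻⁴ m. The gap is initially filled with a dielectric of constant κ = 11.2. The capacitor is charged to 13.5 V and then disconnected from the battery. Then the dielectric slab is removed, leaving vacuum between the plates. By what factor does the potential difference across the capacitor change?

Isolated ⇒ Q is held fixed.
C₂ = 0.0893 C₁ and V = Q/C, so V₂/V₁ = C₁/C₂ = 11.2.

V₂/V₁ ≈ 11.2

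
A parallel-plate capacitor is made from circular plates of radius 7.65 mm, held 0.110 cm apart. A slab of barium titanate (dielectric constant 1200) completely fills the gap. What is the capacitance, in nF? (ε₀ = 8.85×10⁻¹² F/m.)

A = π(7.65 mm)² = 1.84×10⁻⁴ m².
C = κε₀A/d = 1200 × 8.85×10⁻¹² × 1.84×10⁻⁴ / 1.10×10⁻³ = 1.78×10⁻⁹ F.

1.78 nF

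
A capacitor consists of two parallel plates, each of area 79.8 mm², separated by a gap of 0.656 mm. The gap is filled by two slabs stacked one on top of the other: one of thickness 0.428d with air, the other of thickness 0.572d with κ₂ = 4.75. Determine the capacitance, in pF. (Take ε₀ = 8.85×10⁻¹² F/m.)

A = 79.8 mm² = 7.98×10⁻⁵ m².
Stacked slabs ⇒ two capacitors in series, each with the full plate area.
C₁ = κ₁ε₀A/d₁ = 1.00 × 8.85×10⁻¹² × 7.98×10⁻⁵ / 2.81×10⁻⁴ = 2.52×10⁻¹² F.
C₂ = κ₂ε₀A/d₂ = 4.75 × 8.85×10⁻¹² × 7.98×10⁻⁵ / 3.75×10⁻⁴ = 8.94×10⁻¹² F.
C = (1/C₁ + 1/C₂)⁻¹ = 1.96×10⁻¹² F.

1.96 pF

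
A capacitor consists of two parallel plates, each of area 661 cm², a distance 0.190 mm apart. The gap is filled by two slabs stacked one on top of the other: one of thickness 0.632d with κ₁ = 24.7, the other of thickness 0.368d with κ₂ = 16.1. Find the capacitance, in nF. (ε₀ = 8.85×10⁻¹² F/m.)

A = 661 cm² = 6.61×10⁻² m².
Stacked slabs ⇒ two capacitors in series, each with the full plate area.
C₁ = κ₁ε₀A/d₁ = 24.7 × 8.85×10⁻¹² × 6.61×10⁻² / 1.20×10⁻⁴ = 1.20×10⁻⁷ F.
C₂ = κ₂ε₀A/d₂ = 16.1 × 8.85×10⁻¹² × 6.61×10⁻² / 6.99×10⁻⁵ = 1.35×10⁻⁷ F.
C = (1/C₁ + 1/C₂)⁻¹ = 6.36×10⁻⁸ F.

C ≈ 63.6 nF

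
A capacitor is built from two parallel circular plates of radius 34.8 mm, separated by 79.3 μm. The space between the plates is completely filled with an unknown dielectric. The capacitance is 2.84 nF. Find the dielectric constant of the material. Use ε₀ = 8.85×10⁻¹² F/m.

A = π(34.8 mm)² = 3.80×10⁻³ m².
κ = Cd/(ε₀A) = 2.84×10⁻⁹ × 7.93×10⁻⁵ / (8.85×10⁻¹² × 3.80×10⁻³) = 6.69.

6.69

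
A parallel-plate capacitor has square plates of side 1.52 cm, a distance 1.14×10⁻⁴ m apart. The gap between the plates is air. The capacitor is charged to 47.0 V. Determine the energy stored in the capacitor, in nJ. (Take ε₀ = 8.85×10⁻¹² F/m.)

A = (1.52 cm)² = 2.31×10⁻⁴ m².
C = ε₀A/d = 8.85×10⁻¹² × 2.31×10⁻⁴ / 1.14×10⁻⁴ = 1.79×10⁻¹¹ F.
U = ½CV² = ½ × 1.79×10⁻¹¹ × (47.0)² = 1.98×10⁻⁸ J.

U ≈ 19.8 nJ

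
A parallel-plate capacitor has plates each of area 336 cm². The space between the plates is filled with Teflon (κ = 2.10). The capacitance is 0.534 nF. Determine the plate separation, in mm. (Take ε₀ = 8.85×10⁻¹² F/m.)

d ≈ 1.17 mm

A = 336 cm² = 3.36×10⁻² m².
d = κε₀A/C = 2.10 × 8.85×10⁻¹² × 3.36×10⁻² / 5.34×10⁻¹⁰ = 1.17×10⁻³ m.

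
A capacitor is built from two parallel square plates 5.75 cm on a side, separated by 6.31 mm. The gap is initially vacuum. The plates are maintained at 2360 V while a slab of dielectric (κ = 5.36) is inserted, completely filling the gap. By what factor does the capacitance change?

C = κε₀A/d scales with κ, so C₂/C₁ = κ = 5.36.

5.36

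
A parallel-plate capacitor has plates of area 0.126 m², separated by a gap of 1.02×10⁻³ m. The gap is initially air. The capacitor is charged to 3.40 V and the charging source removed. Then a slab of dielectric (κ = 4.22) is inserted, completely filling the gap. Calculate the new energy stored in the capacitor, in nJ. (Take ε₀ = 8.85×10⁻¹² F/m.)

U ≈ 1.50 nJ

Initially C₁ = ε₀A/d = 8.85×10⁻¹² × 0.126 / 1.02×10⁻³ = 1.09×10⁻⁹ F.
U₁ = 6.32×10⁻⁹ J.
Isolated ⇒ Q is held fixed. C₂ = 4.22 C₁ and U = Q²/(2C), so U₂/U₁ = C₁/C₂ = 0.237.
U₂ = 0.237 × 6.32×10⁻⁹ = 1.50×10⁻⁹ J.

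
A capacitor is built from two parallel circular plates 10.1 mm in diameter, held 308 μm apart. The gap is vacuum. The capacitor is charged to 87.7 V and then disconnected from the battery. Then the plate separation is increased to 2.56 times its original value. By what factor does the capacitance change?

0.391

C = ε₀A/d scales as 1/d, so C₂/C₁ = d₁/d₂ = 1/2.56 = 0.391.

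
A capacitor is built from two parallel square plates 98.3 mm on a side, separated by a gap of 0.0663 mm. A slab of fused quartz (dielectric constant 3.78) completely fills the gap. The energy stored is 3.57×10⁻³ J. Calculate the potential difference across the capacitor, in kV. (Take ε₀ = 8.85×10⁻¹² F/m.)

A = (98.3 mm)² = 9.66×10⁻³ m².
C = κε₀A/d = 3.78 × 8.85×10⁻¹² × 9.66×10⁻³ / 6.63×10⁻⁵ = 4.88×10⁻⁹ F.
V = √(2U/C) = √(2 × 3.57×10⁻³ / 4.88×10⁻⁹) = 1.21×10³ V.

V ≈ 1.21 kV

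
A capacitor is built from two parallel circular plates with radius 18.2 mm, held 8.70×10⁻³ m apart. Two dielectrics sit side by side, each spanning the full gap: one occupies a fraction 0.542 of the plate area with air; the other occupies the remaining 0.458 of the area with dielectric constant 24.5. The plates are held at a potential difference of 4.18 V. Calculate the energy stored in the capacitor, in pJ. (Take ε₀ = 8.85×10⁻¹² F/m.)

A = π(18.2 mm)² = 1.04×10⁻³ m².
Side-by-side slabs ⇒ two capacitors in parallel, each spanning the full gap.
C₁ = κ₁ε₀A₁/d = 1.00 × 8.85×10⁻¹² × 5.64×10⁻⁴ / 8.70×10⁻³ = 5.74×10⁻¹³ F.
C₂ = κ₂ε₀A₂/d = 24.5 × 8.85×10⁻¹² × 4.77×10⁻⁴ / 8.70×10⁻³ = 1.19×10⁻¹¹ F.
C = C₁ + C₂ = 1.25×10⁻¹¹ F.
U = ½CV² = ½ × 1.25×10⁻¹¹ × (4.18)² = 1.09×10⁻¹⁰ J.

109 pJ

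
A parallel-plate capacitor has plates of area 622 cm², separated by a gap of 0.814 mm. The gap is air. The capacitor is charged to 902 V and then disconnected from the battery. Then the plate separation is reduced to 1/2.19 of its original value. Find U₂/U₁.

U₂/U₁ ≈ 0.457

Isolated ⇒ Q is held fixed.
C₂ = 2.19 C₁ and U = Q²/(2C), so U₂/U₁ = C₁/C₂ = 0.457.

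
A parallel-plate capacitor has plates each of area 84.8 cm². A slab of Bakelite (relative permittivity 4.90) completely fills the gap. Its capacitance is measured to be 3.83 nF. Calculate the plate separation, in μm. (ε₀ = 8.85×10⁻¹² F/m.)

A = 84.8 cm² = 8.48×10⁻³ m².
d = κε₀A/C = 4.90 × 8.85×10⁻¹² × 8.48×10⁻³ / 3.83×10⁻⁹ = 9.60×10⁻⁵ m.

d ≈ 96.0 μm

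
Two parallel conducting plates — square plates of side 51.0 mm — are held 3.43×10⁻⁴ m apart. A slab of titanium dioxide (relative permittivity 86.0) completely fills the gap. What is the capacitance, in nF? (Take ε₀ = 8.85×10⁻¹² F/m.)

A = (51.0 mm)² = 2.60×10⁻³ m².
C = κε₀A/d = 86.0 × 8.85×10⁻¹² × 2.60×10⁻³ / 3.43×10⁻⁴ = 5.77×10⁻⁹ F.

5.77 nF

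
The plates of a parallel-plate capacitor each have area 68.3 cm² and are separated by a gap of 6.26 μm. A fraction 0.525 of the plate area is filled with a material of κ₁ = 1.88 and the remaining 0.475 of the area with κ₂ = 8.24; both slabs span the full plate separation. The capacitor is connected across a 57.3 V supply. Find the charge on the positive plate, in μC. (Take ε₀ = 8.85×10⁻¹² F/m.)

2.71 μC

A = 68.3 cm² = 6.83×10⁻³ m².
Side-by-side slabs ⇒ two capacitors in parallel, each spanning the full gap.
C₁ = κ₁ε₀A₁/d = 1.88 × 8.85×10⁻¹² × 3.59×10⁻³ / 6.26×10⁻⁶ = 9.53×10⁻⁹ F.
C₂ = κ₂ε₀A₂/d = 8.24 × 8.85×10⁻¹² × 3.24×10⁻³ / 6.26×10⁻⁶ = 3.78×10⁻⁸ F.
C = C₁ + C₂ = 4.73×10⁻⁸ F.
Q = CV = 4.73×10⁻⁸ × 57.3 = 2.71×10⁻⁶ C.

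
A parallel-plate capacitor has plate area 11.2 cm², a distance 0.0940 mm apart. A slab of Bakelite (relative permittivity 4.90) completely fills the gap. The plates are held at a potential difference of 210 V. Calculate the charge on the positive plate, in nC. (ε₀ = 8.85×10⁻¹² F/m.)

A = 11.2 cm² = 1.12×10⁻³ m².
C = κε₀A/d = 4.90 × 8.85×10⁻¹² × 1.12×10⁻³ / 9.40×10⁻⁵ = 5.17×10⁻¹⁰ F.
Q = CV = 5.17×10⁻¹⁰ × 210 = 1.09×10⁻⁷ C.

109 nC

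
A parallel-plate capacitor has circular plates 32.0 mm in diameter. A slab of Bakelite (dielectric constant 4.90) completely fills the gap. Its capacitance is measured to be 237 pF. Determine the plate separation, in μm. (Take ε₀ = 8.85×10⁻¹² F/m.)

A = π(32.0/2 mm)² = 8.04×10⁻⁴ m².
d = κε₀A/C = 4.90 × 8.85×10⁻¹² × 8.04×10⁻⁴ / 2.37×10⁻¹⁰ = 1.47×10⁻⁴ m.

d ≈ 147 μm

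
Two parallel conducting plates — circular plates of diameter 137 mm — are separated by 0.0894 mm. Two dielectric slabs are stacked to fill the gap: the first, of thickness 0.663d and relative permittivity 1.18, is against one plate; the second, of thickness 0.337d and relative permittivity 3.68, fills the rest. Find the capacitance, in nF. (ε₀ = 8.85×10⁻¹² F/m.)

2.23 nF

A = π(137/2 mm)² = 1.47×10⁻² m².
Stacked slabs ⇒ two capacitors in series, each with the full plate area.
C₁ = κ₁ε₀A/d₁ = 1.18 × 8.85×10⁻¹² × 1.47×10⁻² / 5.93×10⁻⁵ = 2.60×10⁻⁹ F.
C₂ = κ₂ε₀A/d₂ = 3.68 × 8.85×10⁻¹² × 1.47×10⁻² / 3.01×10⁻⁵ = 1.59×10⁻⁸ F.
C = (1/C₁ + 1/C₂)⁻¹ = 2.23×10⁻⁹ F.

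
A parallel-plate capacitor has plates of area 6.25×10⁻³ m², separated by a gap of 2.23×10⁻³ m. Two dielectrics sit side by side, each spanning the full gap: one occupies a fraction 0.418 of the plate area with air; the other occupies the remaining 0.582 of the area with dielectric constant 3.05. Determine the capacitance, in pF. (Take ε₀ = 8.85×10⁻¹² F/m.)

C ≈ 54.4 pF

Side-by-side slabs ⇒ two capacitors in parallel, each spanning the full gap.
C₁ = κ₁ε₀A₁/d = 1.00 × 8.85×10⁻¹² × 2.61×10⁻³ / 2.23×10⁻³ = 1.04×10⁻¹¹ F.
C₂ = κ₂ε₀A₂/d = 3.05 × 8.85×10⁻¹² × 3.64×10⁻³ / 2.23×10⁻³ = 4.40×10⁻¹¹ F.
C = C₁ + C₂ = 5.44×10⁻¹¹ F.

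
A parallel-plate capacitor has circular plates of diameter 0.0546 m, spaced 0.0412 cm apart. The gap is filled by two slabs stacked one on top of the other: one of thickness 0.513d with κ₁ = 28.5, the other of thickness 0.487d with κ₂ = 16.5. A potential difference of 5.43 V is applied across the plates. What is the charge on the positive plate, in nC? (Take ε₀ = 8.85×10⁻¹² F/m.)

A = π(0.0546/2 m)² = 2.34×10⁻³ m².
Stacked slabs ⇒ two capacitors in series, each with the full plate area.
C₁ = κ₁ε₀A/d₁ = 28.5 × 8.85×10⁻¹² × 2.34×10⁻³ / 2.11×10⁻⁴ = 2.79×10⁻⁹ F.
C₂ = κ₂ε₀A/d₂ = 16.5 × 8.85×10⁻¹² × 2.34×10⁻³ / 2.01×10⁻⁴ = 1.70×10⁻⁹ F.
C = (1/C₁ + 1/C₂)⁻¹ = 1.06×10⁻⁹ F.
Q = CV = 1.06×10⁻⁹ × 5.43 = 5.75×10⁻⁹ C.

5.75 nC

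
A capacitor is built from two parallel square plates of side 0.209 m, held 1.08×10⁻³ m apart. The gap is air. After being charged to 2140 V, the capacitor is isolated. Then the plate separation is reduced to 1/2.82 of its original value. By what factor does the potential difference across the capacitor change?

0.355

Isolated ⇒ Q is held fixed.
C₂ = 2.82 C₁ and V = Q/C, so V₂/V₁ = C₁/C₂ = 0.355.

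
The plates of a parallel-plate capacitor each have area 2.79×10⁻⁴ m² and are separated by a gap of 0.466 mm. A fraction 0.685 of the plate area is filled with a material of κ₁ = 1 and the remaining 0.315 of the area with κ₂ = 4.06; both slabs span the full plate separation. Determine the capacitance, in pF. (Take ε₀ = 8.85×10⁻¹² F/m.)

10.4 pF

Side-by-side slabs ⇒ two capacitors in parallel, each spanning the full gap.
C₁ = κ₁ε₀A₁/d = 1.00 × 8.85×10⁻¹² × 1.91×10⁻⁴ / 4.66×10⁻⁴ = 3.63×10⁻¹² F.
C₂ = κ₂ε₀A₂/d = 4.06 × 8.85×10⁻¹² × 8.79×10⁻⁵ / 4.66×10⁻⁴ = 6.78×10⁻¹² F.
C = C₁ + C₂ = 1.04×10⁻¹¹ F.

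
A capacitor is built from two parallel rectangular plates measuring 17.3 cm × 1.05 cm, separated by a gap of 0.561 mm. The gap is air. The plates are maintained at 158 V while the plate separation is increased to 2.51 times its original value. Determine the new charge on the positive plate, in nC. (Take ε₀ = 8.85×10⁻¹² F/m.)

1.80 nC

A = 17.3 × 1.05 cm² = 1.82×10⁻³ m².
Initially C₁ = ε₀A/d = 8.85×10⁻¹² × 1.82×10⁻³ / 5.61×10⁻⁴ = 2.87×10⁻¹¹ F.
Q₁ = 4.53×10⁻⁹ C.
Battery connected ⇒ V is held fixed. C₂ = 0.398 C₁ and Q = CV, so Q₂/Q₁ = C₂/C₁ = 0.398.
Q₂ = 0.398 × 4.53×10⁻⁹ = 1.80×10⁻⁹ C.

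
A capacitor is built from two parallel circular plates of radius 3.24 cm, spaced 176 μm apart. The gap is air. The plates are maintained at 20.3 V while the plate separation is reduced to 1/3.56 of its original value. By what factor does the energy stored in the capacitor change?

3.56

Battery connected ⇒ V is held fixed.
C₂ = 3.56 C₁ and U = ½CV², so U₂/U₁ = C₂/C₁ = 3.56.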